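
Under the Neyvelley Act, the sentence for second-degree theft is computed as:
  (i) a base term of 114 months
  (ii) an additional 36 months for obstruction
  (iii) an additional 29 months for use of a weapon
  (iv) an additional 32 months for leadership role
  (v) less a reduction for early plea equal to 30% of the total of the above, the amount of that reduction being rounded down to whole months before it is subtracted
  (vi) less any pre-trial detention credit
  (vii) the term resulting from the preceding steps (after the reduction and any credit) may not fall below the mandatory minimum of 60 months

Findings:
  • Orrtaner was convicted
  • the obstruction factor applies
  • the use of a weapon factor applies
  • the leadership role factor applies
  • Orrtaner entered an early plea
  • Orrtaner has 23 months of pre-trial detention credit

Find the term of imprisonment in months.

Obstruction enhancement: +36 months
Use of a weapon enhancement: +29 months
Leadership role enhancement: +32 months
Adjusted term: 114 months + 36 months + 29 months + 32 months = 211 months
Early plea reduction: 30% of 211 months = 63 months (rounded down)
After reduction: 211 − 63 = 148 months
Less pre-trial detention credit: 148 months − 23 months = 125 months
Minimum 60 months: 125 months meets the minimum, no increase.

Sentence: 125 months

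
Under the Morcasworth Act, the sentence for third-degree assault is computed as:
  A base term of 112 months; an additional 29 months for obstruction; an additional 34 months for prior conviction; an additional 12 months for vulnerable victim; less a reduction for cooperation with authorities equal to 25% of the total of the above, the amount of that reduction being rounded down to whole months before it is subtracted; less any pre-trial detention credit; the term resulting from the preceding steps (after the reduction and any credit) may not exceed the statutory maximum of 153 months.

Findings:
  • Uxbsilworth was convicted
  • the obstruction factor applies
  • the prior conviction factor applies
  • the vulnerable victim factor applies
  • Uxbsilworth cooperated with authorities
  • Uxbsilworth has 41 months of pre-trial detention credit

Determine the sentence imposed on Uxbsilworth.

Obstruction enhancement: +29 months
Prior conviction enhancement: +34 months
Vulnerable victim enhancement: +12 months
Adjusted term: 112 months + 29 months + 34 months + 12 months = 187 months
Cooperation with authorities reduction: 25% of 187 months = 46 months (rounded down)
After reduction: 187 − 46 = 141 months
Less pre-trial detention credit: 141 months − 41 months = 100 months
Cap at 153 months: 100 months is within the cap, no reduction.

100 months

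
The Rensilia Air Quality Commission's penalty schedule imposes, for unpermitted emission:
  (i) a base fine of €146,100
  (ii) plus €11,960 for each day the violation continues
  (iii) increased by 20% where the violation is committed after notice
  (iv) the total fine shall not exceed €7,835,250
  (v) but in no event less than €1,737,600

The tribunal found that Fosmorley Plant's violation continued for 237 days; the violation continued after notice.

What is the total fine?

Per-day component: 237 × €11,960 = €2,834,520
Base plus per-day: €146,100 + €2,834,520 = €2,980,620
Enhancement: 20% of €2,980,620 = €596,124
Enhanced fine: €2,980,620 + €596,124 = €3,576,744
Cap at €7,835,250: €3,576,744 is within the cap, no reduction.
Minimum €1,737,600: €3,576,744 meets the minimum, no increase.

€3,576,744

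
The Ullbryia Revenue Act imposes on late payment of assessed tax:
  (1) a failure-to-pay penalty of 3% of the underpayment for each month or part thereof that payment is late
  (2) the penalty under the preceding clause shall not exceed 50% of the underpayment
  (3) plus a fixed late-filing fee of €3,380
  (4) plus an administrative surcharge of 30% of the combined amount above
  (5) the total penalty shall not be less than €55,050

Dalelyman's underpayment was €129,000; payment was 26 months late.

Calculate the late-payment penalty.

Accrued rate: 3% × 26 = 78%, capped at 50% → 50%
Failure-to-pay penalty: 50% of €129,000 = €64,500
Penalty before surcharge: €64,500 + €3,380 = €67,880
Administrative surcharge: 30% of €67,880 = €20,364
Total penalty: €67,880 + €20,364 = €88,244
Minimum €55,050: €88,244 meets the minimum, no increase.

€88,244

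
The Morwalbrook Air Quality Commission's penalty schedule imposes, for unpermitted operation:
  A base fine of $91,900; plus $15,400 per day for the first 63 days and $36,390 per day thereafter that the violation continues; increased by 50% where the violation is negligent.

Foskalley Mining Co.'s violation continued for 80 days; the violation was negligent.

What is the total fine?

$2,521,095

First 63 days: 63 × $15,400 = $970,200
Remaining days: (80 − 63) × $36,390 = $618,630
Per-day component: $970,200 + $618,630 = $1,588,830
Base plus per-day: $91,900 + $1,588,830 = $1,680,730
Enhancement: 50% of $1,680,730 = $840,365
Enhanced fine: $1,680,730 + $840,365 = $2,521,095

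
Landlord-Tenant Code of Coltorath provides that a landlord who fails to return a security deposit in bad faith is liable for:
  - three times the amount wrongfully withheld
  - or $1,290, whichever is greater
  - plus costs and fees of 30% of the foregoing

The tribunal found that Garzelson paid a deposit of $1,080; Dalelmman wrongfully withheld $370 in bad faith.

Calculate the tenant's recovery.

Trebled: 3 × $370 = $1,110
Minimum $1,290: $1,110 is below the minimum → $1,290
Costs and fees: 30% of $1,290 = $387
Total recovery: $1,290 + $387 = $1,677

$1,677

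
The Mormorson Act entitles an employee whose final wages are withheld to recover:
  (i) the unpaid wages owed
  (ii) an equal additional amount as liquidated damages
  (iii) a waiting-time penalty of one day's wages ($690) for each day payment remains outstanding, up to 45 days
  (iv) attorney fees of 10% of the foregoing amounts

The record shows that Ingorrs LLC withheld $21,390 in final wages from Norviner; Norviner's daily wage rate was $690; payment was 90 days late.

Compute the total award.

Liquidated damages (equal amount): $21,390
Penalty days: min(90, 45) = 45
Waiting-time penalty: 45 × $690 = $31,050
Subtotal: $21,390 + $21,390 + $31,050 = $73,830
Attorney fees: 10% of $73,830 = $7,383
Total award: $73,830 + $7,383 = $81,213

$81,213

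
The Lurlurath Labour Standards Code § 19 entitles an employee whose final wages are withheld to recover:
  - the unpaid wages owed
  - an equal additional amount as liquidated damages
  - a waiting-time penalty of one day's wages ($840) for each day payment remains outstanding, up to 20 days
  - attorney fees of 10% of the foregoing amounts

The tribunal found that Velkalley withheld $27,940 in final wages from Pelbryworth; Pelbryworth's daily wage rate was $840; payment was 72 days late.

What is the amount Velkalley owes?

Liquidated damages (equal amount): $27,940
Penalty days: min(72, 20) = 20
Waiting-time penalty: 20 × $840 = $16,800
Subtotal: $27,940 + $27,940 + $16,800 = $72,680
Attorney fees: 10% of $72,680 = $7,268
Total award: $72,680 + $7,268 = $79,948

$79,948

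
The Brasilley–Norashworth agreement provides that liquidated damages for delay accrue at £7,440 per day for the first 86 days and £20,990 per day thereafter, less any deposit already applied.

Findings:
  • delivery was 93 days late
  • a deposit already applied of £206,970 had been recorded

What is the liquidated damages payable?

£579,800

First 86 days: 86 × £7,440 = £639,840
Remaining days: (93 − 86) × £20,990 = £146,930
Accrued per-day damages: £639,840 + £146,930 = £786,770
Less deposit already applied: £786,770 − £206,970 = £579,800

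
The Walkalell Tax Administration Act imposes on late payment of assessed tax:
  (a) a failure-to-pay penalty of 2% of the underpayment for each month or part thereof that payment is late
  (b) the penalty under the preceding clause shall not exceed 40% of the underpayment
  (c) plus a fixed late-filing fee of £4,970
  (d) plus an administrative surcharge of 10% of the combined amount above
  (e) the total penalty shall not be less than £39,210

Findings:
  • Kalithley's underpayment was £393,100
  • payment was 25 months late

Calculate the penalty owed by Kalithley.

Penalty: £178,431

Accrued rate: 2% × 25 = 50%, capped at 40% → 40%
Failure-to-pay penalty: 40% of £393,100 = £157,240
Penalty before surcharge: £157,240 + £4,970 = £162,210
Administrative surcharge: 10% of £162,210 = £16,221
Total penalty: £162,210 + £16,221 = £178,431
Minimum £39,210: £178,431 meets the minimum, no increase.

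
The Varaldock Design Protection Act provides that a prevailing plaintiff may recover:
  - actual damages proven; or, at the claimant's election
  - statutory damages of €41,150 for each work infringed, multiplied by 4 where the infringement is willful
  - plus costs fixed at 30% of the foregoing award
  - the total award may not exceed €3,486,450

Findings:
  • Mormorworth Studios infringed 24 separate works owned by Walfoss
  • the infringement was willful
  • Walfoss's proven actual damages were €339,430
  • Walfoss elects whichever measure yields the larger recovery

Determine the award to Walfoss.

€3,486,450

Statutory damages: 24 × €41,150 = €987,600
Multiplied by 4: 4 × €987,600 = €3,950,400
Greater of actual damages (€339,430) or enhanced statutory damages (€3,950,400): €3,950,400
Costs: 30% of €3,950,400 = €1,185,120
Award plus costs: €3,950,400 + €1,185,120 = €5,135,520
Cap at €3,486,450: €5,135,520 exceeds the cap → €3,486,450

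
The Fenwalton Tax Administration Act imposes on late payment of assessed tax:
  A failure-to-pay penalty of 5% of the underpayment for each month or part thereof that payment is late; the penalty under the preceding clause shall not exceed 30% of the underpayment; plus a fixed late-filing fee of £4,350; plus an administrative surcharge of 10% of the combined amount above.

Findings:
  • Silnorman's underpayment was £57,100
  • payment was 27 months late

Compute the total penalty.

Accrued rate: 5% × 27 = 135%, capped at 30% → 30%
Failure-to-pay penalty: 30% of £57,100 = £17,130
Penalty before surcharge: £17,130 + £4,350 = £21,480
Administrative surcharge: 10% of £21,480 = £2,148
Total penalty: £21,480 + £2,148 = £23,628

£23,628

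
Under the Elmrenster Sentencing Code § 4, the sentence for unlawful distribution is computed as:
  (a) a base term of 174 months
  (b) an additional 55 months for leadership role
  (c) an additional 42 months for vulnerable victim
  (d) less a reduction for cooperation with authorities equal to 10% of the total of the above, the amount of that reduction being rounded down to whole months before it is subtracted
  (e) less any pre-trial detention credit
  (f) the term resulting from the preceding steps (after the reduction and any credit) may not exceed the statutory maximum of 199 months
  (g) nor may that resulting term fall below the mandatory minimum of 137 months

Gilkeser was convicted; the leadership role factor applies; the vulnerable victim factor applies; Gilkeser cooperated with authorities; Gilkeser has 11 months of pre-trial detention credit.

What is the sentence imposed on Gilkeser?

Leadership role enhancement: +55 months
Vulnerable victim enhancement: +42 months
Adjusted term: 174 months + 55 months + 42 months = 271 months
Cooperation with authorities reduction: 10% of 271 months = 27 months (rounded down)
After reduction: 271 − 27 = 244 months
Less pre-trial detention credit: 244 months − 11 months = 233 months
Cap at 199 months: 233 months exceeds the cap → 199 months
Minimum 137 months: 199 months meets the minimum, no increase.

Sentence: 199 months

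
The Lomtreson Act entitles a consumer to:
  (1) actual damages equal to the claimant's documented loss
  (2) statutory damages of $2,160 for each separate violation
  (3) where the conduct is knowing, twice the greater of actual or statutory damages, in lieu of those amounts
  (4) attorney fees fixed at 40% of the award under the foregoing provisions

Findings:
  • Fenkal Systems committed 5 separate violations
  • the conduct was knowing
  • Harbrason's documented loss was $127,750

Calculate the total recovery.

Statutory damages: 5 × $2,160 = $10,800
Greater of actual damages ($127,750) or statutory damages ($10,800): $127,750
Doubled: 2 × $127,750 = $255,500
Attorney fees: 40% of $255,500 = $102,200
Total recovery: $255,500 + $102,200 = $357,700

$357,700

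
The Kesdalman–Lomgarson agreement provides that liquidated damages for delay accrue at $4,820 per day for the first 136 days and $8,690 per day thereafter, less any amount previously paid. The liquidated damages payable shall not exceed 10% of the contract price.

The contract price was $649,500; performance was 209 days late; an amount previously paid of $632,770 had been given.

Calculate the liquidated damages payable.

First 136 days: 136 × $4,820 = $655,520
Remaining days: (209 − 136) × $8,690 = $634,370
Accrued per-day damages: $655,520 + $634,370 = $1,289,890
Less amount previously paid: $1,289,890 − $632,770 = $657,120
Cap: 10% of $649,500 = $64,950
Cap at $64,950: $657,120 exceeds the cap → $64,950

$64,950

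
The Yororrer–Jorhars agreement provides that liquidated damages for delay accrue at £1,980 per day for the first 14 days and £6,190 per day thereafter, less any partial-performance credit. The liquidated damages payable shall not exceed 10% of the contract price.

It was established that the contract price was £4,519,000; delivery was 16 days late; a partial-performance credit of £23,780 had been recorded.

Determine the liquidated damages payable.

£16,320

First 14 days: 14 × £1,980 = £27,720
Remaining days: (16 − 14) × £6,190 = £12,380
Accrued per-day damages: £27,720 + £12,380 = £40,100
Less partial-performance credit: £40,100 − £23,780 = £16,320
Cap: 10% of £4,519,000 = £451,900
Cap at £451,900: £16,320 is within the cap, no reduction.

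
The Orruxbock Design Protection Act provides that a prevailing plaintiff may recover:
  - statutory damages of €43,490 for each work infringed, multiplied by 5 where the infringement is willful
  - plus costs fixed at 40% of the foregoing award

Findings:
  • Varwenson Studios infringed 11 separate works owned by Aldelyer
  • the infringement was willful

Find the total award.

Statutory damages: 11 × €43,490 = €478,390
Multiplied by 5: 5 × €478,390 = €2,391,950
Costs: 40% of €2,391,950 = €956,780
Award plus costs: €2,391,950 + €956,780 = €3,348,730

Award: €3,348,730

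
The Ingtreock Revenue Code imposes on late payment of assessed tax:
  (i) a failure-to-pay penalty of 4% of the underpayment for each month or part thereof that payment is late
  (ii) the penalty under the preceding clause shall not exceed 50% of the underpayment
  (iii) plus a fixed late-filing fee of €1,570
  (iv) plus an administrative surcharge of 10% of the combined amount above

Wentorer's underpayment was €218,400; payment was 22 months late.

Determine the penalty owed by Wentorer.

Accrued rate: 4% × 22 = 88%, capped at 50% → 50%
Failure-to-pay penalty: 50% of €218,400 = €109,200
Penalty before surcharge: €109,200 + €1,570 = €110,770
Administrative surcharge: 10% of €110,770 = €11,077
Total penalty: €110,770 + €11,077 = €121,847

€121,847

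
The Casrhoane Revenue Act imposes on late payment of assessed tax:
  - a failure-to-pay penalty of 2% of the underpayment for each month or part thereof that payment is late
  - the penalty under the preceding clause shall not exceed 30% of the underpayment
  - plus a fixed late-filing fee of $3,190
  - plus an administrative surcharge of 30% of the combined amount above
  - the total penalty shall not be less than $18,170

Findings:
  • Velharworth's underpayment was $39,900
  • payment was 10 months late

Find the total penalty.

Accrued rate: 2% × 10 = 20%, capped at 30% → 20%
Failure-to-pay penalty: 20% of $39,900 = $7,980
Penalty before surcharge: $7,980 + $3,190 = $11,170
Administrative surcharge: 30% of $11,170 = $3,351
Total penalty: $11,170 + $3,351 = $14,521
Minimum $18,170: $14,521 is below the minimum → $18,170

$18,170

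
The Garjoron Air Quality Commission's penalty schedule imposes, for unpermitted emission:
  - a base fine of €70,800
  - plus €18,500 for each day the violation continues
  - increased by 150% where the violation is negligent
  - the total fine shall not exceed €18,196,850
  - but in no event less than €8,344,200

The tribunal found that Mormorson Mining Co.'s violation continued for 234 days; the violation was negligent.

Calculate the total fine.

Civil penalty: €10,999,500

Per-day component: 234 × €18,500 = €4,329,000
Base plus per-day: €70,800 + €4,329,000 = €4,399,800
Enhancement: 150% of €4,399,800 = €6,599,700
Enhanced fine: €4,399,800 + €6,599,700 = €10,999,500
Cap at €18,196,850: €10,999,500 is within the cap, no reduction.
Minimum €8,344,200: €10,999,500 meets the minimum, no increase.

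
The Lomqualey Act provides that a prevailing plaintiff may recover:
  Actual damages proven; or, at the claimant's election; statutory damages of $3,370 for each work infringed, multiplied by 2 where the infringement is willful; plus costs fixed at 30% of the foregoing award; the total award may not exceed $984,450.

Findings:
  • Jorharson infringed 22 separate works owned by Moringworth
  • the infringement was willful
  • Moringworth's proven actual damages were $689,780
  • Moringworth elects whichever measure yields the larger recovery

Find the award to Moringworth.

$896,714

Statutory damages: 22 × $3,370 = $74,140
Doubled: 2 × $74,140 = $148,280
Greater of actual damages ($689,780) or enhanced statutory damages ($148,280): $689,780
Costs: 30% of $689,780 = $206,934
Award plus costs: $689,780 + $206,934 = $896,714
Cap at $984,450: $896,714 is within the cap, no reduction.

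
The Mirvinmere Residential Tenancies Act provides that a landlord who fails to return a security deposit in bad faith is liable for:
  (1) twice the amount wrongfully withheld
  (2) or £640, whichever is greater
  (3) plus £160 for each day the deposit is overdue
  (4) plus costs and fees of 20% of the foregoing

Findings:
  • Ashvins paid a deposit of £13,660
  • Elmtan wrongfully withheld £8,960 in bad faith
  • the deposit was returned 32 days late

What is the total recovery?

Recovery: £27,648

Doubled: 2 × £8,960 = £17,920
Minimum £640: £17,920 meets the minimum, no increase.
Late-return penalty: 32 × £160 = £5,120
Damages plus late penalty: £17,920 + £5,120 = £23,040
Costs and fees: 20% of £23,040 = £4,608
Total recovery: £23,040 + £4,608 = £27,648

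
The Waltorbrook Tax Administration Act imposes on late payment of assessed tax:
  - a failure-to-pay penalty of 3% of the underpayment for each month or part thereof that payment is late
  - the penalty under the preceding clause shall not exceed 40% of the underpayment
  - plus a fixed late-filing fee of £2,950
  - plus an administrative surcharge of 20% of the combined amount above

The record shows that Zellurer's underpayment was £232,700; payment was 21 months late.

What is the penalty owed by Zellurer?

£115,236

Accrued rate: 3% × 21 = 63%, capped at 40% → 40%
Failure-to-pay penalty: 40% of £232,700 = £93,080
Penalty before surcharge: £93,080 + £2,950 = £96,030
Administrative surcharge: 20% of £96,030 = £19,206
Total penalty: £96,030 + £19,206 = £115,236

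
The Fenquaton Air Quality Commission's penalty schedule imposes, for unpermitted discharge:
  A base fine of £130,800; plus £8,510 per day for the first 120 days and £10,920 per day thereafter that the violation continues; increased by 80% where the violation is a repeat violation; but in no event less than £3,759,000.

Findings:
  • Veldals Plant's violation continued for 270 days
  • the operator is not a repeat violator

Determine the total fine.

£3,759,000

First 120 days: 120 × £8,510 = £1,021,200
Remaining days: (270 − 120) × £10,920 = £1,638,000
Per-day component: £1,021,200 + £1,638,000 = £2,659,200
Base plus per-day: £130,800 + £2,659,200 = £2,790,000
The operator is not a repeat violator: no 80% increase.
Minimum £3,759,000: £2,790,000 is below the minimum → £3,759,000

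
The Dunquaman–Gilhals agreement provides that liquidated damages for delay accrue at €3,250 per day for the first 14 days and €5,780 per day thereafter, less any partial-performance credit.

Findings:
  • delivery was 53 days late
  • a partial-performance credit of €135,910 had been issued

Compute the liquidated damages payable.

First 14 days: 14 × €3,250 = €45,500
Remaining days: (53 − 14) × €5,780 = €225,420
Accrued per-day damages: €45,500 + €225,420 = €270,920
Less partial-performance credit: €270,920 − €135,910 = €135,010

€135,010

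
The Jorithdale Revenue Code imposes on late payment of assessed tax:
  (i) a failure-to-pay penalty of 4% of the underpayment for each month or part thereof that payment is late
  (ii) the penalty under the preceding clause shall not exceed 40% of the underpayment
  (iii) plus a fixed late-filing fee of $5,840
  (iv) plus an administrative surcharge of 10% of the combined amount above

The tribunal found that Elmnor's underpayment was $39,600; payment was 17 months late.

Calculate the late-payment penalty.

Penalty: $23,848

Accrued rate: 4% × 17 = 68%, capped at 40% → 40%
Failure-to-pay penalty: 40% of $39,600 = $15,840
Penalty before surcharge: $15,840 + $5,840 = $21,680
Administrative surcharge: 10% of $21,680 = $2,168
Total penalty: $21,680 + $2,168 = $23,848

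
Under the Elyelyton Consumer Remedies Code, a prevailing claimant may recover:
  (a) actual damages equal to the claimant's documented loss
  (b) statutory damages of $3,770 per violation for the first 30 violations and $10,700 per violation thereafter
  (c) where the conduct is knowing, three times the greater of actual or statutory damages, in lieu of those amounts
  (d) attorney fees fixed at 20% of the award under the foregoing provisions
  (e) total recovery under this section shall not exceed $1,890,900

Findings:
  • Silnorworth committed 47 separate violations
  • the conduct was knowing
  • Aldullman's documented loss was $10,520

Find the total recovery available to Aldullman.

First 30 violations: 30 × $3,770 = $113,100
Remaining violations: (47 − 30) × $10,700 = $181,900
Statutory damages: $113,100 + $181,900 = $295,000
Greater of actual damages ($10,520) or statutory damages ($295,000): $295,000
Trebled: 3 × $295,000 = $885,000
Attorney fees: 20% of $885,000 = $177,000
Total before cap: $885,000 + $177,000 = $1,062,000
Cap at $1,890,900: $1,062,000 is within the cap, no reduction.

Total recovery: $1,062,000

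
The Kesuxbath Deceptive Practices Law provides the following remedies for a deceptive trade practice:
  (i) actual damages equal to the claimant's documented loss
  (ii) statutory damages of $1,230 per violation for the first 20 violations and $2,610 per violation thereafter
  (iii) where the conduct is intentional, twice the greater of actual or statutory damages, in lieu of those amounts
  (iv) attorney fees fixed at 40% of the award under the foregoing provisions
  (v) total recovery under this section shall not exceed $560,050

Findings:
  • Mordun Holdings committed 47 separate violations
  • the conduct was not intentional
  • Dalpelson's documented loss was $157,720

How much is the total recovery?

First 20 violations: 20 × $1,230 = $24,600
Remaining violations: (47 − 20) × $2,610 = $70,470
Statutory damages: $24,600 + $70,470 = $95,070
Conduct not intentional: the in-lieu enhancement does not apply.
Actual plus statutory damages: $157,720 + $95,070 = $252,790
Attorney fees: 40% of $252,790 = $101,116
Total before cap: $252,790 + $101,116 = $353,906
Cap at $560,050: $353,906 is within the cap, no reduction.

$353,906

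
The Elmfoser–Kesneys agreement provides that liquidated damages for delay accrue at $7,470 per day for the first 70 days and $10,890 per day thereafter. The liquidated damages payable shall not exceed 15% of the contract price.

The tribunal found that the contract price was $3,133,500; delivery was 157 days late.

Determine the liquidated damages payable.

First 70 days: 70 × $7,470 = $522,900
Remaining days: (157 − 70) × $10,890 = $947,430
Accrued per-day damages: $522,900 + $947,430 = $1,470,330
Cap: 15% of $3,133,500 = $470,025
Cap at $470,025: $1,470,330 exceeds the cap → $470,025

$470,025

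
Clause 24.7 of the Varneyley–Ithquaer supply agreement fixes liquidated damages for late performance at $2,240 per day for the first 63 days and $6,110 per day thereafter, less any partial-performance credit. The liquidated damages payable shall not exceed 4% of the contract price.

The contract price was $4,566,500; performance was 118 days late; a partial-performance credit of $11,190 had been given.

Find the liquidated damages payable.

$182,660

First 63 days: 63 × $2,240 = $141,120
Remaining days: (118 − 63) × $6,110 = $336,050
Accrued per-day damages: $141,120 + $336,050 = $477,170
Less partial-performance credit: $477,170 − $11,190 = $465,980
Cap: 4% of $4,566,500 = $182,660
Cap at $182,660: $465,980 exceeds the cap → $182,660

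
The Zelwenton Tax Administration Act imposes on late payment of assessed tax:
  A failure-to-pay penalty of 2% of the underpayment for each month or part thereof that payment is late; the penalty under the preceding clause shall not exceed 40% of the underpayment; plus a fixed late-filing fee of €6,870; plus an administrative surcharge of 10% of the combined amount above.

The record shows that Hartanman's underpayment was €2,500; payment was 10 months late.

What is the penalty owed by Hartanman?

Accrued rate: 2% × 10 = 20%, capped at 40% → 20%
Failure-to-pay penalty: 20% of €2,500 = €500
Penalty before surcharge: €500 + €6,870 = €7,370
Administrative surcharge: 10% of €7,370 = €737
Total penalty: €7,370 + €737 = €8,107

€8,107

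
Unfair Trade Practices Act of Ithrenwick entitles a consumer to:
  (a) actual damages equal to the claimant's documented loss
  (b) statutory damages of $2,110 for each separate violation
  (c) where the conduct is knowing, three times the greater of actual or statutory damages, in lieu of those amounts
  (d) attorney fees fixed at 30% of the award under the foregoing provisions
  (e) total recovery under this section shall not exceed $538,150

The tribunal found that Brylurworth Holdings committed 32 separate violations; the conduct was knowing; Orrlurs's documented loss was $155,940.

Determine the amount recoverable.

$538,150

Statutory damages: 32 × $2,110 = $67,520
Greater of actual damages ($155,940) or statutory damages ($67,520): $155,940
Trebled: 3 × $155,940 = $467,820
Attorney fees: 30% of $467,820 = $140,346
Total before cap: $467,820 + $140,346 = $608,166
Cap at $538,150: $608,166 exceeds the cap → $538,150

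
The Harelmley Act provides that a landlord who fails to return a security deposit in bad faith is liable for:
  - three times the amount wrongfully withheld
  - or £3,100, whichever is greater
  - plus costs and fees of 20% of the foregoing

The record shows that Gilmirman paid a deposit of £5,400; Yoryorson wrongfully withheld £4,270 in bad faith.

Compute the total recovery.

Trebled: 3 × £4,270 = £12,810
Minimum £3,100: £12,810 meets the minimum, no increase.
Costs and fees: 20% of £12,810 = £2,562
Total recovery: £12,810 + £2,562 = £15,372

£15,372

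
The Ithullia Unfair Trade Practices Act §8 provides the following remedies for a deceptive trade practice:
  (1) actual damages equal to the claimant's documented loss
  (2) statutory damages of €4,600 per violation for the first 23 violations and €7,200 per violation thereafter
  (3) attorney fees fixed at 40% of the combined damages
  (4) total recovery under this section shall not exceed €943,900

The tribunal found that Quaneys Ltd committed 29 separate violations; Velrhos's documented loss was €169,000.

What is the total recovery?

€445,200

First 23 violations: 23 × €4,600 = €105,800
Remaining violations: (29 − 23) × €7,200 = €43,200
Statutory damages: €105,800 + €43,200 = €149,000
Combined damages: €169,000 + €149,000 = €318,000
Attorney fees: 40% of €318,000 = €127,200
Total before cap: €318,000 + €127,200 = €445,200
Cap at €943,900: €445,200 is within the cap, no reduction.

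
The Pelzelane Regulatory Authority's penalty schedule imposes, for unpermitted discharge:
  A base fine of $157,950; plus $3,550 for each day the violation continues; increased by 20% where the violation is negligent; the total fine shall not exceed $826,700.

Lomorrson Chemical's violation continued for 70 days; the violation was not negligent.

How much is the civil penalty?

$406,450

Per-day component: 70 × $3,550 = $248,500
Base plus per-day: $157,950 + $248,500 = $406,450
The violation was not negligent: no 20% increase.
Cap at $826,700: $406,450 is within the cap, no reduction.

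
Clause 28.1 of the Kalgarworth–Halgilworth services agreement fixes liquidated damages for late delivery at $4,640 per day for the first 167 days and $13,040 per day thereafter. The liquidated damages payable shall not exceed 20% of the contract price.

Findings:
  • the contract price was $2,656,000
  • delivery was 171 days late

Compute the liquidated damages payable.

First 167 days: 167 × $4,640 = $774,880
Remaining days: (171 − 167) × $13,040 = $52,160
Accrued per-day damages: $774,880 + $52,160 = $827,040
Cap: 20% of $2,656,000 = $531,200
Cap at $531,200: $827,040 exceeds the cap → $531,200

$531,200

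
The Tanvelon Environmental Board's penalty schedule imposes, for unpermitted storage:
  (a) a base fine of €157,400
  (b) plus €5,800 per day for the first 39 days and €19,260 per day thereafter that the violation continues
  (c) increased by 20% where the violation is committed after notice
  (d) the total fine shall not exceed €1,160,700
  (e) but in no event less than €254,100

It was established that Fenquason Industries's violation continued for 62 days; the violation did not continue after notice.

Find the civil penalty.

First 39 days: 39 × €5,800 = €226,200
Remaining days: (62 − 39) × €19,260 = €442,980
Per-day component: €226,200 + €442,980 = €669,180
Base plus per-day: €157,400 + €669,180 = €826,580
The violation did not continue after notice: no 20% increase.
Cap at €1,160,700: €826,580 is within the cap, no reduction.
Minimum €254,100: €826,580 meets the minimum, no increase.

€826,580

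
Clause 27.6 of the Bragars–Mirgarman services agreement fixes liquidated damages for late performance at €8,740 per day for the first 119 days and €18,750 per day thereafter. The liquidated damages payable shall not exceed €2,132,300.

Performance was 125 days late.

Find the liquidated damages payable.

€1,152,560

First 119 days: 119 × €8,740 = €1,040,060
Remaining days: (125 − 119) × €18,750 = €112,500
Accrued per-day damages: €1,040,060 + €112,500 = €1,152,560
Cap at €2,132,300: €1,152,560 is within the cap, no reduction.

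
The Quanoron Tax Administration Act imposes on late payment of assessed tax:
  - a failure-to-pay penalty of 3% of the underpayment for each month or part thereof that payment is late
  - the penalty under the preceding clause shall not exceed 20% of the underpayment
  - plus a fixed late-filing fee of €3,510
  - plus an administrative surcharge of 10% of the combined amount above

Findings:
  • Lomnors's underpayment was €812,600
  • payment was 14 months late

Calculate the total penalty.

Accrued rate: 3% × 14 = 42%, capped at 20% → 20%
Failure-to-pay penalty: 20% of €812,600 = €162,520
Penalty before surcharge: €162,520 + €3,510 = €166,030
Administrative surcharge: 10% of €166,030 = €16,603
Total penalty: €166,030 + €16,603 = €182,633

€182,633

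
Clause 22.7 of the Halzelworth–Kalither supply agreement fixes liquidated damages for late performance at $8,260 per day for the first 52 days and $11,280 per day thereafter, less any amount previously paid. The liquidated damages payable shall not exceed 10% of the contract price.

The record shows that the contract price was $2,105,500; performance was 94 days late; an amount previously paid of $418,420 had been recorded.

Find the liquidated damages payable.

$210,550

First 52 days: 52 × $8,260 = $429,520
Remaining days: (94 − 52) × $11,280 = $473,760
Accrued per-day damages: $429,520 + $473,760 = $903,280
Less amount previously paid: $903,280 − $418,420 = $484,860
Cap: 10% of $2,105,500 = $210,550
Cap at $210,550: $484,860 exceeds the cap → $210,550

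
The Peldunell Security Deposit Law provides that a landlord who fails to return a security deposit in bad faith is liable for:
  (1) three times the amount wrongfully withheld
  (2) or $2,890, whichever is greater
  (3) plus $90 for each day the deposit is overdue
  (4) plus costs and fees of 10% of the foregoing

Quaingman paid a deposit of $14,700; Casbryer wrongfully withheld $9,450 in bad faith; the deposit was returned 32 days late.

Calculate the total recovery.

Trebled: 3 × $9,450 = $28,350
Minimum $2,890: $28,350 meets the minimum, no increase.
Late-return penalty: 32 × $90 = $2,880
Damages plus late penalty: $28,350 + $2,880 = $31,230
Costs and fees: 10% of $31,230 = $3,123
Total recovery: $31,230 + $3,123 = $34,353

$34,353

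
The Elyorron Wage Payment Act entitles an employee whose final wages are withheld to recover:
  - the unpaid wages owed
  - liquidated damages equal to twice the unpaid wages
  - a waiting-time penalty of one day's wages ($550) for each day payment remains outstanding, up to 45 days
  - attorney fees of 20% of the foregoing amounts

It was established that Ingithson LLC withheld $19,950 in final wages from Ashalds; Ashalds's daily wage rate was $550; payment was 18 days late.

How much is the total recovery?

Doubled: 2 × $19,950 = $39,900
Penalty days: min(18, 45) = 18
Waiting-time penalty: 18 × $550 = $9,900
Subtotal: $19,950 + $39,900 + $9,900 = $69,750
Attorney fees: 20% of $69,750 = $13,950
Total award: $69,750 + $13,950 = $83,700

$83,700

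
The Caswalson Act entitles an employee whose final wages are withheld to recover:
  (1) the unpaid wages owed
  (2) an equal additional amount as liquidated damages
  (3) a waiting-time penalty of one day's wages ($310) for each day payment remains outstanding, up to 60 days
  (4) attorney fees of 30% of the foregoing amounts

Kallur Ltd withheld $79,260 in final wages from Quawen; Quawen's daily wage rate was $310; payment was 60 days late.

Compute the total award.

Liquidated damages (equal amount): $79,260
Penalty days: min(60, 60) = 60
Waiting-time penalty: 60 × $310 = $18,600
Subtotal: $79,260 + $79,260 + $18,600 = $177,120
Attorney fees: 30% of $177,120 = $53,136
Total award: $177,120 + $53,136 = $230,256

$230,256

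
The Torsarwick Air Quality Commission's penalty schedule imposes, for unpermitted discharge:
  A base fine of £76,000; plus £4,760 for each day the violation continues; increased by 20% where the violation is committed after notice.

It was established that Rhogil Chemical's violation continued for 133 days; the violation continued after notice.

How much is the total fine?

£850,896

Per-day component: 133 × £4,760 = £633,080
Base plus per-day: £76,000 + £633,080 = £709,080
Enhancement: 20% of £709,080 = £141,816
Enhanced fine: £709,080 + £141,816 = £850,896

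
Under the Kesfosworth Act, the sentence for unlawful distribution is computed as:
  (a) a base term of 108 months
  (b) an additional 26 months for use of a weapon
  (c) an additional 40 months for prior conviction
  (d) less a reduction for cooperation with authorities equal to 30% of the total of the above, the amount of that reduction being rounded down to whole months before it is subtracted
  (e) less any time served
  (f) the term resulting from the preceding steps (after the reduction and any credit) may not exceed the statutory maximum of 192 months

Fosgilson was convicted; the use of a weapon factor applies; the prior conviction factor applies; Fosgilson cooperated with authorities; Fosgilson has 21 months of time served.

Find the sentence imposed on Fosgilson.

Sentence: 101 months

Use of a weapon enhancement: +26 months
Prior conviction enhancement: +40 months
Adjusted term: 108 months + 26 months + 40 months = 174 months
Cooperation with authorities reduction: 30% of 174 months = 52 months (rounded down)
After reduction: 174 − 52 = 122 months
Less time served: 122 months − 21 months = 101 months
Cap at 192 months: 101 months is within the cap, no reduction.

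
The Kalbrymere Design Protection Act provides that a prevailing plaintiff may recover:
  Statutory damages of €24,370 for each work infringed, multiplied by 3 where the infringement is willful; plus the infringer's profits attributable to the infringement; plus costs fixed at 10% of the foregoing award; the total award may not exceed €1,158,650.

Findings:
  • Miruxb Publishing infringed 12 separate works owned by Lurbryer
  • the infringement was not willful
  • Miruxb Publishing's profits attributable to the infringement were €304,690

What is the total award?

€656,843

Statutory damages: 12 × €24,370 = €292,440
Infringement not willful: no ×3 enhancement.
Combined award: €292,440 + €304,690 = €597,130
Costs: 10% of €597,130 = €59,713
Award plus costs: €597,130 + €59,713 = €656,843
Cap at €1,158,650: €656,843 is within the cap, no reduction.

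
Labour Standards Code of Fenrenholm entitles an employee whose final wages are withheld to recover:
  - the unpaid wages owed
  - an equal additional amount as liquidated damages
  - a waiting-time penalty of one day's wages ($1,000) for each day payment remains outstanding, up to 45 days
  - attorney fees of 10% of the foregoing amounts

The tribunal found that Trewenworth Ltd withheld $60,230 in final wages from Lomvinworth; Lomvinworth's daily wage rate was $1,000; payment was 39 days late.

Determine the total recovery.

$175,406

Liquidated damages (equal amount): $60,230
Penalty days: min(39, 45) = 39
Waiting-time penalty: 39 × $1,000 = $39,000
Subtotal: $60,230 + $60,230 + $39,000 = $159,460
Attorney fees: 10% of $159,460 = $15,946
Total award: $159,460 + $15,946 = $175,406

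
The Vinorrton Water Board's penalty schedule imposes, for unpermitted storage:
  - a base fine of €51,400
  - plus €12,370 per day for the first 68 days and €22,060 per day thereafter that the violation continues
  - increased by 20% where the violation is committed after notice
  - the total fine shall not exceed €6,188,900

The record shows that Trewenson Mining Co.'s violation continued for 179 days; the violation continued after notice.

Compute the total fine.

First 68 days: 68 × €12,370 = €841,160
Remaining days: (179 − 68) × €22,060 = €2,448,660
Per-day component: €841,160 + €2,448,660 = €3,289,820
Base plus per-day: €51,400 + €3,289,820 = €3,341,220
Enhancement: 20% of €3,341,220 = €668,244
Enhanced fine: €3,341,220 + €668,244 = €4,009,464
Cap at €6,188,900: €4,009,464 is within the cap, no reduction.

€4,009,464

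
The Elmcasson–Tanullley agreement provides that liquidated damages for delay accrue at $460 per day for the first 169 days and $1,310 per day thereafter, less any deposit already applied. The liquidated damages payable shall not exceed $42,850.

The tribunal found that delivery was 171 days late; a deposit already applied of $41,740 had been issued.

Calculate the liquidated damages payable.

First 169 days: 169 × $460 = $77,740
Remaining days: (171 − 169) × $1,310 = $2,620
Accrued per-day damages: $77,740 + $2,620 = $80,360
Less deposit already applied: $80,360 − $41,740 = $38,620
Cap at $42,850: $38,620 is within the cap, no reduction.

$38,620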